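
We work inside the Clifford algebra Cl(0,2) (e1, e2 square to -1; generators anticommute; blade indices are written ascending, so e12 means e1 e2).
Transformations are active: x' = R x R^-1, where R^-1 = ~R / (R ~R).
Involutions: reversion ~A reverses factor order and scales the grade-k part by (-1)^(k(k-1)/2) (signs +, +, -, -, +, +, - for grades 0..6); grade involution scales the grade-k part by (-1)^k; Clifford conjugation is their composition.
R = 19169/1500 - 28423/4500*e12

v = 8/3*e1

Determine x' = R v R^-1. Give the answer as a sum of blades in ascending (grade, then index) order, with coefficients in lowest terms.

~R = 19169/1500 + 28423/4500*e12, and R ~R = 2057460989/10125000, so R^-1 = ~R / (2057460989/10125000).
R v = 38338/1125*e1 - 56846/3375*e2
Answer: 22880/14127*e1 - 9976/4709*e2


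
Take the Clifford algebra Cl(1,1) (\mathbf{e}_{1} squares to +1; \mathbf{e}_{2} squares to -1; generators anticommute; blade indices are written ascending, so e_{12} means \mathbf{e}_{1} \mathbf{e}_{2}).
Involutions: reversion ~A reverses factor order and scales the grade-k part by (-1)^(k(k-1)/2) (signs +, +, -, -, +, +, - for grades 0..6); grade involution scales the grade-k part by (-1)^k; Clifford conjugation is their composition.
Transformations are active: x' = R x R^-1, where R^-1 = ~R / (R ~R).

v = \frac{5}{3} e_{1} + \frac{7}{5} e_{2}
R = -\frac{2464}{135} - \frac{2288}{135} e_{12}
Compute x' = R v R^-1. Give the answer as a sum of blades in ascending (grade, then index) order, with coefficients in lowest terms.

~R = -\frac{2464}{135} + \frac{2288}{135} e_{12}, and R ~R = \frac{30976}{675}, so R^-1 = ~R / (\frac{30976}{675}).
R v = -\frac{13552}{2025} e_{1} + \frac{5456}{2025} e_{2}
Answer: \frac{1481}{405} e_{1} - \frac{287}{81} e_{2}


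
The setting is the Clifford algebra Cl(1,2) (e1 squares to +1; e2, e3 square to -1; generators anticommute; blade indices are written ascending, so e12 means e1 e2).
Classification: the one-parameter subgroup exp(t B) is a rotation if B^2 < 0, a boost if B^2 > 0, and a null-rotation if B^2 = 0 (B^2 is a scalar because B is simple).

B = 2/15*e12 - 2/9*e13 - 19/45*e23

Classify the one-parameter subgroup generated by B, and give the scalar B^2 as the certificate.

B^2 term by term: the squares give (2/15)^2*(e12)^2 + (-2/9)^2*(e13)^2 + (-19/45)^2*(e23)^2 = 4/225*(+1) + 4/81*(+1) + 361/2025*(-1) = -1/9 (each basis 2-blade squares to minus the product of its generators' squares); cross terms between blades sharing an index anticommute and cancel. So B^2 = -1/9.
Answer: rotation, certificate B^2 = -1/9. Check the certificate: B^2 = -1/9, and that sign is decisive whatever form B takes.


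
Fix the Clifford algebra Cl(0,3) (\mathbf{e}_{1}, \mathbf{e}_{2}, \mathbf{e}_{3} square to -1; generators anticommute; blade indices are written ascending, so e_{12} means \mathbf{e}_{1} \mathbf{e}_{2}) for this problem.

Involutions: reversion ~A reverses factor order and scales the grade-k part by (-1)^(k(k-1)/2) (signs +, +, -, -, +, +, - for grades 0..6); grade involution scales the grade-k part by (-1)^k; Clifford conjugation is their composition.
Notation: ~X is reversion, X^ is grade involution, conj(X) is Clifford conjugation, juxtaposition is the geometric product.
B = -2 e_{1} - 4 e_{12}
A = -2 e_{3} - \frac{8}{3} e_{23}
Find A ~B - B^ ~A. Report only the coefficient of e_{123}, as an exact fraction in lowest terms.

first term: -\frac{44}{3} e_{13} - \frac{8}{3} e_{123}
second term: \frac{20}{3} e_{13} + \frac{40}{3} e_{123}
Answer: -16


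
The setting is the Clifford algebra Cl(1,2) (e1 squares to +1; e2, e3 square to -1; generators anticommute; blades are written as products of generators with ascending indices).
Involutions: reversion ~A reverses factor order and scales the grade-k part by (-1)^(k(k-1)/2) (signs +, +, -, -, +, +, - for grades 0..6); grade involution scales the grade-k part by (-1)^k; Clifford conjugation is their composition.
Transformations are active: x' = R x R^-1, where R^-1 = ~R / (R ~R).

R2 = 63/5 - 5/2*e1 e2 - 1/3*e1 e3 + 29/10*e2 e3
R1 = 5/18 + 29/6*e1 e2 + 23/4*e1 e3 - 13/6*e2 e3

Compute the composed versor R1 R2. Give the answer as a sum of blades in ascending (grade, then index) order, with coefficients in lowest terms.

Distribute over the terms of R1 (each basis-blade product reordered to ascending indices, repeated generators contracted through their squares):
(5/18) R2 = 7/2 - 25/36*e1 e2 - 5/54*e1 e3 + 29/36*e2 e3
(29/6*e1 e2) R2 = -145/12 + 609/10*e1 e2 - 841/60*e1 e3 + 29/18*e2 e3
(23/4*e1 e3) R2 = -23/12 + 667/40*e1 e2 + 1449/20*e1 e3 - 115/8*e2 e3
(-13/6*e2 e3) R2 = 377/60 - 13/18*e1 e2 + 65/12*e1 e3 - 273/10*e2 e3
Summing the partial products and collecting blades:
Answer: -253/60 + 9139/120*e1 e2 + 34429/540*e1 e3 - 4711/120*e2 e3


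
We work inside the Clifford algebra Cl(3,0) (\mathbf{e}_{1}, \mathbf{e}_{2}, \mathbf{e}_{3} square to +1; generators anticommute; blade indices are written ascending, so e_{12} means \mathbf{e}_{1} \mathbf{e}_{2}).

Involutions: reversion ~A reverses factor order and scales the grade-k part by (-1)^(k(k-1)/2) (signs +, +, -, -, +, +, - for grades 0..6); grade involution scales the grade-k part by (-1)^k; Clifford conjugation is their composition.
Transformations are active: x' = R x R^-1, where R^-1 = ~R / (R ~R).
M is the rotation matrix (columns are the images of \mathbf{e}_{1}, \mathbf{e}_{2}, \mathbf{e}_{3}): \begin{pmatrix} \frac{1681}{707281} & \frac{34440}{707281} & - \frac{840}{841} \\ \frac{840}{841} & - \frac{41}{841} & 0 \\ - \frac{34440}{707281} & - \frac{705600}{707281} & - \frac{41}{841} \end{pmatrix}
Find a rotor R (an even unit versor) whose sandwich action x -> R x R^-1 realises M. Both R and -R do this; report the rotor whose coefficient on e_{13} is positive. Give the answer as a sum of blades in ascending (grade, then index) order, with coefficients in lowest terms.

Method: write R = a + b12*e_{12} + b13*e_{13} + b23*e_{23} with a^2 + b12^2 + b13^2 + b23^2 = 1 (so R^-1 = ~R). Expanding the columns R e_j ~R gives tr M = 4a^2 - 1 and, from the antisymmetric part, M21 - M12 = -4a*b12, M13 - M31 = 4a*b13, M32 - M23 = -4a*b23.
Here tr M = -\frac{67281}{707281}, so a^2 = (1 + tr M)/4 = \frac{160000}{707281} and a = ±\frac{400}{841}. Taking a = \frac{400}{841}: M21 - M12 = \frac{672000}{707281}, M13 - M31 = -\frac{672000}{707281}, M32 - M23 = -\frac{705600}{707281}, giving b12 = -\frac{420}{841}, b13 = -\frac{420}{841}, b23 = \frac{441}{841}, i.e. R = \frac{400}{841} - \frac{420}{841} e_{12} - \frac{420}{841} e_{13} + \frac{441}{841} e_{23}.
Its e_{13} coefficient is negative, so report the other preimage -R.
Answer: -\frac{400}{841} + \frac{420}{841} e_{12} + \frac{420}{841} e_{13} - \frac{441}{841} e_{23}. Sheet selection: the two-to-one cover makes ±R indistinguishable at the matrix level (trace -\frac{67281}{707281}), so uniqueness comes from the required sign on e_{13}.


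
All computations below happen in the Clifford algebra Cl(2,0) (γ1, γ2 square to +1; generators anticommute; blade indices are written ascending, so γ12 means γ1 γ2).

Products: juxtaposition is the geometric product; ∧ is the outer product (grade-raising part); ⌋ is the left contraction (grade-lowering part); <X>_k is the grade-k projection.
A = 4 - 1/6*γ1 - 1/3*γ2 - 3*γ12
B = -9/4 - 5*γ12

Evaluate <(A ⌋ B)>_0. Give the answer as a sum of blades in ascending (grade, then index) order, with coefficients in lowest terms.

step 1: -24 - 5/3*γ1 + 5/6*γ2 - 20*γ12
step 2: -24
Answer: -24


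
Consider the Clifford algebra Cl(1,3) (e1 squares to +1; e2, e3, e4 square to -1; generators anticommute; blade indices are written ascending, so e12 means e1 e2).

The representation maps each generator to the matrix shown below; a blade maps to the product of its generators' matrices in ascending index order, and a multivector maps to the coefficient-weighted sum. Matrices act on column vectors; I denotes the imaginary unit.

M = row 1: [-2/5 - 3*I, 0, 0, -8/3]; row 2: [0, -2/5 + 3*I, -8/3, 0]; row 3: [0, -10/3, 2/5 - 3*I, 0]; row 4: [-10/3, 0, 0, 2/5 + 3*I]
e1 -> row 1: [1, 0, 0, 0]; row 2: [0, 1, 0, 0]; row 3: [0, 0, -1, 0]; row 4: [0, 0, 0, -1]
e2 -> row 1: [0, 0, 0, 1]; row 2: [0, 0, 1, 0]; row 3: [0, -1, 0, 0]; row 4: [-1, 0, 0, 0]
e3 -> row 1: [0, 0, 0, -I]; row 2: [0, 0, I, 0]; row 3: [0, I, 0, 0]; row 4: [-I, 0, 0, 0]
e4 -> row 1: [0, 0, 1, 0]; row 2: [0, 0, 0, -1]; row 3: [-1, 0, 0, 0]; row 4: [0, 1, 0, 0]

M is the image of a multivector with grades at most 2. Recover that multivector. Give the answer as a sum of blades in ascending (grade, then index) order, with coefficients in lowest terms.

Method: the blade images are trace-orthogonal — tr(rho(e_A) rho(e_B)^-1) = 4 if A = B and 0 otherwise — and rho(e_A)^-1 = (e_A)^2 * rho(e_A) with (e_A)^2 = +1 or -1, so the coefficient of e_A in the preimage is (e_A)^2 * tr(M rho(e_A))/4.
Nonzero projections over blades of grade <= 2: e1: (e1)^2 = +1, tr(M rho(e1)) = -8/5, coefficient -2/5; e2: (e2)^2 = -1, tr(M rho(e2)) = -4/3, coefficient 1/3; e12: (e12)^2 = +1, tr(M rho(e12)) = -12, coefficient -3; e23: (e23)^2 = -1, tr(M rho(e23)) = -12, coefficient 3. Every other blade of grade <= 2 projects to 0.
Answer: -2/5*e1 + 1/3*e2 - 3*e12 + 3*e23


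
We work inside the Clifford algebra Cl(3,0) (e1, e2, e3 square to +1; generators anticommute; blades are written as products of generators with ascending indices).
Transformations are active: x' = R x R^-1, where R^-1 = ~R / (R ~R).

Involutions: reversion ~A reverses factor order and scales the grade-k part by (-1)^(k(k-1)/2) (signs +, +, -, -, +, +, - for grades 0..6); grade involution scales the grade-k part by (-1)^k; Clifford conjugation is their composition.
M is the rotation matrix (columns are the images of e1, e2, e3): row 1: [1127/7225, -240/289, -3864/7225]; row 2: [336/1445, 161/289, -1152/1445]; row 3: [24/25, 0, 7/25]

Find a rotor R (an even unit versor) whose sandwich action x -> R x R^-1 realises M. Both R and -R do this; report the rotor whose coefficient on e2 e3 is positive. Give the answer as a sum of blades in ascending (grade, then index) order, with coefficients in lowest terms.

Method: write R = a + b12*e1 e2 + b13*e1 e3 + b23*e2 e3 with a^2 + b12^2 + b13^2 + b23^2 = 1 (so R^-1 = ~R). Expanding the columns R e_j ~R gives tr M = 4a^2 - 1 and, from the antisymmetric part, M21 - M12 = -4a*b12, M13 - M31 = 4a*b13, M32 - M23 = -4a*b23.
Here tr M = 287/289, so a^2 = (1 + tr M)/4 = 144/289 and a = ±12/17. Taking a = 12/17: M21 - M12 = 1536/1445, M13 - M31 = -432/289, M32 - M23 = 1152/1445, giving b12 = -32/85, b13 = -9/17, b23 = -24/85, i.e. R = 12/17 - 32/85*e1 e2 - 9/17*e1 e3 - 24/85*e2 e3.
Its e2 e3 coefficient is negative, so report the other preimage -R.
Answer: -12/17 + 32/85*e1 e2 + 9/17*e1 e3 + 24/85*e2 e3. Sheet selection: the two-to-one cover makes ±R indistinguishable at the matrix level (trace 287/289), so uniqueness comes from the required sign on e2 e3.


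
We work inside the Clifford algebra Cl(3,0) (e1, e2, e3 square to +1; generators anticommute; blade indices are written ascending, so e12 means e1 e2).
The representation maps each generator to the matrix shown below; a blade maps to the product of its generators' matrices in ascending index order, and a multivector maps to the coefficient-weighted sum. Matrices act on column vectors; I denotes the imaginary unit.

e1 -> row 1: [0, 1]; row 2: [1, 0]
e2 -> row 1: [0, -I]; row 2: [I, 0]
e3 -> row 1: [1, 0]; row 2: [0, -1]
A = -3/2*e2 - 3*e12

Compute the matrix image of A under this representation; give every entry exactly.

Bivector images (products of the table entries): rho(e12) = rho(e1)rho(e2) = row 1: [I, 0]; row 2: [0, -I].
M = (-3/2)*rho(e2) + (-3)*rho(e12), summed entrywise:
Answer: row 1: [-3*I, 3*I/2]; row 2: [-3*I/2, 3*I]


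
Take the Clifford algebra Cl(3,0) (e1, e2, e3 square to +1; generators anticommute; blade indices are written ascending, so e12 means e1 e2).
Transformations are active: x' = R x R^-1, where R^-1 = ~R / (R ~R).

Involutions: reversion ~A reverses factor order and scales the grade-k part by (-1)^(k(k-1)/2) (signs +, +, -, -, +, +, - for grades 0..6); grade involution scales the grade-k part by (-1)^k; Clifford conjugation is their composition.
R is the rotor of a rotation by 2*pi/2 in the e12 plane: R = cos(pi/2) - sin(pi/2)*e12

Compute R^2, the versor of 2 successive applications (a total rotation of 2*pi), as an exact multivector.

Half-angle bookkeeping: 2 applications in e12 add up to rotor phase 2*pi/2 = pi, so R^2 = cos(pi) - sin(pi)*e12.
cos(pi) = -1 and sin(pi) = 0, so R^2 = -1. The total rotation 2*pi is 1 full turn, so every vector returns to itself, yet the rotor is -1, on the OTHER sheet of the double cover (an odd number of 2*pi turns).
Answer: -1


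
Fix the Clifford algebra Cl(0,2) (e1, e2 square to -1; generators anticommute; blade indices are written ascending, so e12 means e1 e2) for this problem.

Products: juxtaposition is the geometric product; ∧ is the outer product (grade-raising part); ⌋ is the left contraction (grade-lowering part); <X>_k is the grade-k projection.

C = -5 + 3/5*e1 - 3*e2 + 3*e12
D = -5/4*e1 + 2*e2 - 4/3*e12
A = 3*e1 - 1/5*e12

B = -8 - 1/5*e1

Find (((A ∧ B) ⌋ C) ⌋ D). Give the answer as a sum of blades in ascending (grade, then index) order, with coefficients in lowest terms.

step 1: -24*e1 + 8/5*e12
step 2: 48/5 + 72*e2
step 3: -144 - 108*e1 + 96/5*e2 - 64/5*e12
Answer: -144 - 108*e1 + 96/5*e2 - 64/5*e12


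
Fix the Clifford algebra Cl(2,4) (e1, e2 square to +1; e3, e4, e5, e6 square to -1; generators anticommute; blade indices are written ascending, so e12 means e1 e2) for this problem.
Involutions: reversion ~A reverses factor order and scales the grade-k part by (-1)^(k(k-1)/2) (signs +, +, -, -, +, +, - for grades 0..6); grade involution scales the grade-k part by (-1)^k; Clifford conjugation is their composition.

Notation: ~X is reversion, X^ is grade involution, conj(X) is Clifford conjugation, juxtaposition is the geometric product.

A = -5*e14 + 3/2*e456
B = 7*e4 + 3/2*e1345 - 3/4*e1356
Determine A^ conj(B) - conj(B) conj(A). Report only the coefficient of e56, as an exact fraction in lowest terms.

first term: -35*e1 + 15/2*e35 - 21/2*e56 - 9/8*e134 + 9/4*e136 + 15/4*e3456
second term: -35*e1 - 15/2*e35 + 21/2*e56 + 9/8*e134 - 9/4*e136 + 15/4*e3456
Answer: -21


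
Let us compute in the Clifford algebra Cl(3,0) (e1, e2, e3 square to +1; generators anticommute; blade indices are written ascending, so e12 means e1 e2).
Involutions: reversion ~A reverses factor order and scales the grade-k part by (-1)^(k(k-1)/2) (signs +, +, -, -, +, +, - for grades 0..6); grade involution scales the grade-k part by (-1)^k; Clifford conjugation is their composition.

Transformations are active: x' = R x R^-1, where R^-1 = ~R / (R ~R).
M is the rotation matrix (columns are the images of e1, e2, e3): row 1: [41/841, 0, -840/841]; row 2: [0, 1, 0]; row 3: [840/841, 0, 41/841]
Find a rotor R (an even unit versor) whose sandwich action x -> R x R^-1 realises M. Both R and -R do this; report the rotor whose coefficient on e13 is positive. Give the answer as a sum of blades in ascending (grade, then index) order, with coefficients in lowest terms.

Method: write R = a + b12*e12 + b13*e13 + b23*e23 with a^2 + b12^2 + b13^2 + b23^2 = 1 (so R^-1 = ~R). Expanding the columns R e_j ~R gives tr M = 4a^2 - 1 and, from the antisymmetric part, M21 - M12 = -4a*b12, M13 - M31 = 4a*b13, M32 - M23 = -4a*b23.
Here tr M = 923/841, so a^2 = (1 + tr M)/4 = 441/841 and a = ±21/29. Taking a = 21/29: M21 - M12 = 0, M13 - M31 = -1680/841, M32 - M23 = 0, giving b12 = 0, b13 = -20/29, b23 = 0, i.e. R = 21/29 - 20/29*e13.
Its e13 coefficient is negative, so report the other preimage -R.
Answer: -21/29 + 20/29*e13. Uniqueness: Spin(3) -> SO(3) maps R and -R to the same rotation of trace 923/841; fixing the sign of the e13 coefficient removes the ambiguity.


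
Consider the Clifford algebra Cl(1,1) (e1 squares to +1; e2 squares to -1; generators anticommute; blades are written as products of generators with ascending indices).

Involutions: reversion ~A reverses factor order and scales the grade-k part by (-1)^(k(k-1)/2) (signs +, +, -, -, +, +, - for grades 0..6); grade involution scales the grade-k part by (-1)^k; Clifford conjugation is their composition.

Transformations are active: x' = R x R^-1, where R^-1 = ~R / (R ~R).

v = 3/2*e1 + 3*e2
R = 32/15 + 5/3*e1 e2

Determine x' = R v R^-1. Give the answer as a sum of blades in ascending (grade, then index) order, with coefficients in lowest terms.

~R = 32/15 - 5/3*e1 e2, and R ~R = 133/75, so R^-1 = ~R / (133/75).
R v = -9/5*e1 + 39/10*e2
Answer: -1551/266*e1 + 849/133*e2


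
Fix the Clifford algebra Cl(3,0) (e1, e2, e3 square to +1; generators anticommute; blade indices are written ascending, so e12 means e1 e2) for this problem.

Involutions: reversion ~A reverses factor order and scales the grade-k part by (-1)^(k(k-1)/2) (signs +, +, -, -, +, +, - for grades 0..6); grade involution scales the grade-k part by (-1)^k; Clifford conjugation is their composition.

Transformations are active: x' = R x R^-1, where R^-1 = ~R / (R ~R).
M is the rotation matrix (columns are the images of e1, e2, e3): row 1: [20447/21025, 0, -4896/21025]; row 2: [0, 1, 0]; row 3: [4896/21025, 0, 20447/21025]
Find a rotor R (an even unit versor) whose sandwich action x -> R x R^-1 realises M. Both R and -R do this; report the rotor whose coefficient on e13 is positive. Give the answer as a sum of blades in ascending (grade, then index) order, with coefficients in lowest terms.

Method: write R = a + b12*e12 + b13*e13 + b23*e23 with a^2 + b12^2 + b13^2 + b23^2 = 1 (so R^-1 = ~R). Expanding the columns R e_j ~R gives tr M = 4a^2 - 1 and, from the antisymmetric part, M21 - M12 = -4a*b12, M13 - M31 = 4a*b13, M32 - M23 = -4a*b23.
Here tr M = 61919/21025, so a^2 = (1 + tr M)/4 = 20736/21025 and a = ±144/145. Taking a = 144/145: M21 - M12 = 0, M13 - M31 = -9792/21025, M32 - M23 = 0, giving b12 = 0, b13 = -17/145, b23 = 0, i.e. R = 144/145 - 17/145*e13.
Its e13 coefficient is negative, so report the other preimage -R.
Answer: -144/145 + 17/145*e13. Why the constraint matters: R and -R act identically through the sandwich — M has trace 61919/21025 either way — so only the sign condition on e13 picks one of the two preimages.


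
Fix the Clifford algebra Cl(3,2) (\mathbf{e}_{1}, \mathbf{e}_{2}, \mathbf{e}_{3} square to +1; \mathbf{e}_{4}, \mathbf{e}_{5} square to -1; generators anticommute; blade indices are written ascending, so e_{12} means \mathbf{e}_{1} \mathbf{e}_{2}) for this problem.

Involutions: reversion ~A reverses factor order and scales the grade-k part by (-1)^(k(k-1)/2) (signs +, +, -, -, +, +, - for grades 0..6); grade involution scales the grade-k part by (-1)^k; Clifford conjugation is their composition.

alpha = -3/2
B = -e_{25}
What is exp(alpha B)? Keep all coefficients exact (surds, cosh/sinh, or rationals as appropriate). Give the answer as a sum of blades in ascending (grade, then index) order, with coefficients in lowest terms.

B^2 = (-1)^2*(e_{25})^2 = 1*(+1) = 1 (a basis 2-blade squares to minus the product of its generators' squares).
B^2 = 1 — the series telescopes hyperbolically here: l = 1, alpha*l = - \frac{3}{2}, so exp(alpha B) = cosh(- \frac{3}{2}) + (sinh(- \frac{3}{2})/1)*B = \cosh{\left(\frac{3}{2} \right)} + (- \sinh{\left(\frac{3}{2} \right)})*B.
Answer: \cosh{\left(\frac{3}{2} \right)} + \sinh{\left(\frac{3}{2} \right)} e_{25}


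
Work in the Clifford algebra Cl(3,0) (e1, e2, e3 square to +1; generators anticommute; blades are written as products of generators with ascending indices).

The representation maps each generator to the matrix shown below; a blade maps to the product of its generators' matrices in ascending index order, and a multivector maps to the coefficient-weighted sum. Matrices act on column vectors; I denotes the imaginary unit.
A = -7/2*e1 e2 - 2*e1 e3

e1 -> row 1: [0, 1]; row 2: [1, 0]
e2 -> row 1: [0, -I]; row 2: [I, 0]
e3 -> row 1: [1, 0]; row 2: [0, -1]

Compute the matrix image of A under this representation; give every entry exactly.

Bivector images (products of the table entries): rho(e1 e2) = rho(e1)rho(e2) = row 1: [I, 0]; row 2: [0, -I]; rho(e1 e3) = rho(e1)rho(e3) = row 1: [0, -1]; row 2: [1, 0].
M = (-7/2)*rho(e1 e2) + (-2)*rho(e1 e3), summed entrywise:
Answer: row 1: [-7*I/2, 2]; row 2: [-2, 7*I/2]


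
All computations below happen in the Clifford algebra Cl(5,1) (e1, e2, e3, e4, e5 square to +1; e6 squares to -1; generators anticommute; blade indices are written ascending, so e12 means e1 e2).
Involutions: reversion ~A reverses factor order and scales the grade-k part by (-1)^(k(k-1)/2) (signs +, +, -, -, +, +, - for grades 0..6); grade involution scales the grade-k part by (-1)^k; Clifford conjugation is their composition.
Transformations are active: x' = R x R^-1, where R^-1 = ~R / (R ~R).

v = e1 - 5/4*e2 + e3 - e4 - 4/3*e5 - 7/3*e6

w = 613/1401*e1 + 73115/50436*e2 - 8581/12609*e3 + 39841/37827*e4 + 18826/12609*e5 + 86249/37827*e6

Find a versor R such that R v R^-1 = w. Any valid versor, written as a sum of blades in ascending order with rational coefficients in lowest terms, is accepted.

Why this works: both vectors square to 43/48, so q(v) = q(w) and R = v + w = 2014/1401*e1 + 5035/25218*e2 + 4028/12609*e3 + 2014/37827*e4 + 2014/12609*e5 - 2014/37827*e6 carries v to w — its own direction survives, the complement (v - w)/2 flips.
Answer: 2014/1401*e1 + 5035/25218*e2 + 4028/12609*e3 + 2014/37827*e4 + 2014/12609*e5 - 2014/37827*e6


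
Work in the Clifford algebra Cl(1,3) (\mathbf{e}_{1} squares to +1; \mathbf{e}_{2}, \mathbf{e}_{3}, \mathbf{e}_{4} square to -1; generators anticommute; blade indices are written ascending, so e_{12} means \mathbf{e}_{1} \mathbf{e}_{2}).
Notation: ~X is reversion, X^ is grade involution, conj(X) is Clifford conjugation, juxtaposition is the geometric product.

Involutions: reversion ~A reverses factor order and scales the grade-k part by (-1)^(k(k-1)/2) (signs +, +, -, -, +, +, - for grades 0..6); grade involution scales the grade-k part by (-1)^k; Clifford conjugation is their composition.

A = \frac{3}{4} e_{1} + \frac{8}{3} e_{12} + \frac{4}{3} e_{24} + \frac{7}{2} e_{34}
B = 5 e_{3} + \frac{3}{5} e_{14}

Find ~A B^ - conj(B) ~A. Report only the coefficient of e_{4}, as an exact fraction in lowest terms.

first term: \frac{359}{20} e_{4} + \frac{4}{5} e_{12} - \frac{33}{20} e_{13} + \frac{8}{5} e_{24} + \frac{40}{3} e_{123} - \frac{20}{3} e_{234}
second term: -\frac{341}{20} e_{4} + \frac{4}{5} e_{12} + \frac{117}{20} e_{13} + \frac{8}{5} e_{24} + \frac{40}{3} e_{123} - \frac{20}{3} e_{234}
Answer: 35


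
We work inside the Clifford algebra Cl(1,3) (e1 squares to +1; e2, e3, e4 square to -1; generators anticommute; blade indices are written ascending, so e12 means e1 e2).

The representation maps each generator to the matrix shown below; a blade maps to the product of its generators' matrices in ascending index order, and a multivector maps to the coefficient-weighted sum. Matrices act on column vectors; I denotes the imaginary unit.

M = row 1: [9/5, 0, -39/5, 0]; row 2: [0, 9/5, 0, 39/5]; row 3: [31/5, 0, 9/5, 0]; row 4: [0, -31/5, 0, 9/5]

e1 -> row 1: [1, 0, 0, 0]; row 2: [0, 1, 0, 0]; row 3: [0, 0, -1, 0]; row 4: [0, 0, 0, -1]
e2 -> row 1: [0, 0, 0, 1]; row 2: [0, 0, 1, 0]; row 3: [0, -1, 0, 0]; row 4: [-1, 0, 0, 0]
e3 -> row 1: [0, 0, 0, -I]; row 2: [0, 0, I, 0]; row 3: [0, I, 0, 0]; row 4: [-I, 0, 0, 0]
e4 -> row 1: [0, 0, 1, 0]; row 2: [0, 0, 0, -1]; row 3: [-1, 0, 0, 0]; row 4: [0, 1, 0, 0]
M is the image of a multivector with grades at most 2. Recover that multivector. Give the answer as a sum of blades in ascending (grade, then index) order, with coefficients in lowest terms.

Method: the blade images are trace-orthogonal — tr(rho(e_A) rho(e_B)^-1) = 4 if A = B and 0 otherwise — and rho(e_A)^-1 = (e_A)^2 * rho(e_A) with (e_A)^2 = +1 or -1, so the coefficient of e_A in the preimage is (e_A)^2 * tr(M rho(e_A))/4.
Nonzero projections over blades of grade <= 2: 1: (1)^2 = +1, tr(M 1) = 36/5, coefficient 9/5; e4: (e4)^2 = -1, tr(M rho(e4)) = 28, coefficient -7; e14: (e14)^2 = +1, tr(M rho(e14)) = -16/5, coefficient -4/5. Every other blade of grade <= 2 projects to 0.
Answer: 9/5 - 7*e4 - 4/5*e14


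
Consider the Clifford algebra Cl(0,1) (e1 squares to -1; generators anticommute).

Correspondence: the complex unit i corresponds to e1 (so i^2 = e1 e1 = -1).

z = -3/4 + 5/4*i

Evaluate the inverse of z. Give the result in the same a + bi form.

In blades: z = -3/4 + 5/4*e1.
With qbar = -3/4 - 5/4*e1 (scalar fixed, mapped units negated), z qbar = 17/8 (the sum of squared coefficients), so z^-1 = qbar / (17/8) = -6/17 - 10/17*e1; translating back:
Answer: -6/17 - 10/17*i


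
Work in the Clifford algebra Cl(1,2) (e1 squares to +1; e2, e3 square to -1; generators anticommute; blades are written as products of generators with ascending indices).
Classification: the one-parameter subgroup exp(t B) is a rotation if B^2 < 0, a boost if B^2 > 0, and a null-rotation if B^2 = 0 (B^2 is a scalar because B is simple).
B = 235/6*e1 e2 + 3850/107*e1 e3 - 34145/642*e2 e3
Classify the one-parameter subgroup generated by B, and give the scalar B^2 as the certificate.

B^2 term by term: the squares give (235/6)^2*(e1 e2)^2 + (3850/107)^2*(e1 e3)^2 + (-34145/642)^2*(e2 e3)^2 = 55225/36*(+1) + 14822500/11449*(+1) + 1165881025/412164*(-1) = 0 (each basis 2-blade squares to minus the product of its generators' squares); cross terms between blades sharing an index anticommute and cancel. So B^2 = 0.
Answer: null-rotation, certificate B^2 = 0. The scalar 0 is the complete invariant here: its sign names the subgroup type.


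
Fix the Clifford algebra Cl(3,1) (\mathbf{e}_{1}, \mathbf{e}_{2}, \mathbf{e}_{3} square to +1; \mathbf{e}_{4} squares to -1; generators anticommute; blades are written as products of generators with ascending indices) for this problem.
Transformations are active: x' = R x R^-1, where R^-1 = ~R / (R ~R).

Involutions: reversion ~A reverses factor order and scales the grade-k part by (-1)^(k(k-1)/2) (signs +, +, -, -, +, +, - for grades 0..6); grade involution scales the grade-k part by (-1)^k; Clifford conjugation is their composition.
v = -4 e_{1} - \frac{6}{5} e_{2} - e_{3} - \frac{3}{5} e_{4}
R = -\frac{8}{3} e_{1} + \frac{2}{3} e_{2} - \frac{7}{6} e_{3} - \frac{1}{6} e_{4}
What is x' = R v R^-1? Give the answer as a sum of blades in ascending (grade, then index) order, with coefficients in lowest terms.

~R = -\frac{8}{3} e_{1} + \frac{2}{3} e_{2} - \frac{7}{6} e_{3} - \frac{1}{6} e_{4}, and R ~R = \frac{80}{9}, so R^-1 = ~R / (\frac{80}{9}).
R v = \frac{164}{15} + \frac{88}{15} e_{1} e_{2} - 2 e_{1} e_{3} + \frac{14}{15} e_{1} e_{4} - \frac{31}{15} e_{2} e_{3} - \frac{3}{5} e_{2} e_{4} + \frac{8}{15} e_{3} e_{4}
Answer: -\frac{64}{25} e_{1} + \frac{71}{25} e_{2} - \frac{187}{100} e_{3} + \frac{19}{100} e_{4}


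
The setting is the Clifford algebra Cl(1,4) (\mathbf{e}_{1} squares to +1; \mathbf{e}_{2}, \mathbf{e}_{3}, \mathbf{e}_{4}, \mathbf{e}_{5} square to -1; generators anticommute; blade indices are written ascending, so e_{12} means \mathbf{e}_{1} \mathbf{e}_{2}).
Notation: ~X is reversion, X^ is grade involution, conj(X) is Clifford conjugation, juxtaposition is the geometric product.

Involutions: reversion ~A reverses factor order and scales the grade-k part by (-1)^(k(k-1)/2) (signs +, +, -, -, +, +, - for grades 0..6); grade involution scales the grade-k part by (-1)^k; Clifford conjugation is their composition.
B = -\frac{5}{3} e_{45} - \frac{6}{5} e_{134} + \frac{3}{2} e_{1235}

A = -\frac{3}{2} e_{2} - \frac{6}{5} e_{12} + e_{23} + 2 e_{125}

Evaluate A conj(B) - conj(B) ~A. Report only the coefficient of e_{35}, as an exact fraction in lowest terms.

first term: 3 e_{3} - \frac{3}{2} e_{15} - \frac{9}{5} e_{35} + \frac{68}{15} e_{124} - \frac{9}{4} e_{135} - \frac{36}{25} e_{234} - \frac{5}{2} e_{245} - \frac{9}{5} e_{1234} - 2 e_{1245} - \frac{11}{15} e_{2345}
second term: 3 e_{3} + \frac{3}{2} e_{15} + \frac{9}{5} e_{35} + \frac{68}{15} e_{124} + \frac{9}{4} e_{135} - \frac{36}{25} e_{234} - \frac{5}{2} e_{245} + \frac{9}{5} e_{1234} + 2 e_{1245} + \frac{11}{15} e_{2345}
Answer: -\frac{18}{5}


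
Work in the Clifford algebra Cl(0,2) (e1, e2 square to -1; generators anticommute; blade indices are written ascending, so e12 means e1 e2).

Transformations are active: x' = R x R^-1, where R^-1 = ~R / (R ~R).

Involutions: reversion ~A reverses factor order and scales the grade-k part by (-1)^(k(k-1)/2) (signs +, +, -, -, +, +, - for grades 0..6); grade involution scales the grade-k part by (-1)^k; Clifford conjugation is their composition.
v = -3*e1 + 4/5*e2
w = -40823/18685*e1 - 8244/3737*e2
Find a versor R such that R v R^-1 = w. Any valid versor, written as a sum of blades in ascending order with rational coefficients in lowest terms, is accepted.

A norm check does it: q(v) = q(w) = -241/25, hence R = v + w = -96878/18685*e1 - 26272/18685*e2 realises the map — parallel part kept, (v - w)/2 negated, v carried to w.
Answer: -96878/18685*e1 - 26272/18685*e2


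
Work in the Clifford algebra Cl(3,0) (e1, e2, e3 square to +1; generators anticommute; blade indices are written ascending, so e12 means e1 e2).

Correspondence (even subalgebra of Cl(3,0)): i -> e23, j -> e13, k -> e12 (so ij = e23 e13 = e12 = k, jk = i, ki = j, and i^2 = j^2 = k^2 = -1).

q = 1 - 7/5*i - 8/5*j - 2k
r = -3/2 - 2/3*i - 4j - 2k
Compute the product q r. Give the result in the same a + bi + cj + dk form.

In blades: q = 1 - 2*e12 - 8/5*e13 - 7/5*e23, r = -3/2 - 2*e12 - 4*e13 - 2/3*e23.
Distribute q over r term by term (generator squares from the signature, products reordered to ascending indices): (1)*r = -3/2 - 2*e12 - 4*e13 - 2/3*e23; (-2*e12)*r = -4 + 3*e12 + 4/3*e13 - 8*e23; (-8/5*e13)*r = -32/5 - 16/15*e12 + 12/5*e13 + 16/5*e23; (-7/5*e23)*r = -14/15 + 28/5*e12 - 14/5*e13 + 21/10*e23.
Sum: -77/6 + 83/15*e12 - 46/15*e13 - 101/30*e23; translating back through the correspondence:
Answer: -77/6 - 101/30*i - 46/15*j + 83/15*k


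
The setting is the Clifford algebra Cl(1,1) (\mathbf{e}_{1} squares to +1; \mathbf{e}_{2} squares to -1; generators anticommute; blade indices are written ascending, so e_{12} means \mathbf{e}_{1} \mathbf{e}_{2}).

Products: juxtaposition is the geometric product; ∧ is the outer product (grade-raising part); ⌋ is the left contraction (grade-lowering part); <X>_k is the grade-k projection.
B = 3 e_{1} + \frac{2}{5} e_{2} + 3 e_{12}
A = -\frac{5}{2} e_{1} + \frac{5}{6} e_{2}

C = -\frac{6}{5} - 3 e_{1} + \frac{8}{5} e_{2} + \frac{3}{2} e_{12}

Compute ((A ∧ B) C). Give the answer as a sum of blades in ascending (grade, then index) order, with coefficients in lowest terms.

step 1: -\frac{7}{2} e_{12}
step 2: -\frac{21}{4} + \frac{28}{5} e_{1} - \frac{21}{2} e_{2} + \frac{21}{5} e_{12}
Answer: -\frac{21}{4} + \frac{28}{5} e_{1} - \frac{21}{2} e_{2} + \frac{21}{5} e_{12}


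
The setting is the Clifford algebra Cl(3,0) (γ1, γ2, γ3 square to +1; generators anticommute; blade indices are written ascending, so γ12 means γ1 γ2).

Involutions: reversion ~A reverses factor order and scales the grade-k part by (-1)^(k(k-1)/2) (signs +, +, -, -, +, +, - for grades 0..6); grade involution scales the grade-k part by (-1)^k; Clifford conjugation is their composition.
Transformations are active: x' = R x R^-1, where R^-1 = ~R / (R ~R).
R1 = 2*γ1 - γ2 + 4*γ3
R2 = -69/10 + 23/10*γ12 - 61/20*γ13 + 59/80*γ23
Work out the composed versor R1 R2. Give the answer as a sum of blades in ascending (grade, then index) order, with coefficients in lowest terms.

Distribute over the terms of R1 (each basis-blade product reordered to ascending indices, repeated generators contracted through their squares):
(2*γ1) R2 = -69/5*γ1 + 23/5*γ2 - 61/10*γ3 + 59/40*γ123
(-γ2) R2 = 23/10*γ1 + 69/10*γ2 - 59/80*γ3 - 61/20*γ123
(4*γ3) R2 = 61/5*γ1 - 59/20*γ2 - 138/5*γ3 + 46/5*γ123
Summing the partial products and collecting blades:
Answer: 7/10*γ1 + 171/20*γ2 - 551/16*γ3 + 61/8*γ123


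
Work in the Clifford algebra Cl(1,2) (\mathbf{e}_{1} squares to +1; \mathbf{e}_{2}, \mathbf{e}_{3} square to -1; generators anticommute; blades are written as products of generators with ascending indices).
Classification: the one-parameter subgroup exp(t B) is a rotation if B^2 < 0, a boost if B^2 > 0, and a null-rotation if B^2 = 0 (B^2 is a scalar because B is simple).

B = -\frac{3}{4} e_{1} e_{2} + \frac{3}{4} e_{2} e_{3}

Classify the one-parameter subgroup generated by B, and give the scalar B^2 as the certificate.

B^2 term by term: the squares give (-\frac{3}{4})^2*(e_{1} e_{2})^2 + (\frac{3}{4})^2*(e_{2} e_{3})^2 = \frac{9}{16}*(+1) + \frac{9}{16}*(-1) = 0 (each basis 2-blade squares to minus the product of its generators' squares); cross terms between blades sharing an index anticommute and cancel. So B^2 = 0.
Answer: null-rotation, certificate B^2 = 0. The invariant at work: B^2 = 0 is unchanged by conjugation, hence its sign classifies the subgroup whatever basis B is written in.


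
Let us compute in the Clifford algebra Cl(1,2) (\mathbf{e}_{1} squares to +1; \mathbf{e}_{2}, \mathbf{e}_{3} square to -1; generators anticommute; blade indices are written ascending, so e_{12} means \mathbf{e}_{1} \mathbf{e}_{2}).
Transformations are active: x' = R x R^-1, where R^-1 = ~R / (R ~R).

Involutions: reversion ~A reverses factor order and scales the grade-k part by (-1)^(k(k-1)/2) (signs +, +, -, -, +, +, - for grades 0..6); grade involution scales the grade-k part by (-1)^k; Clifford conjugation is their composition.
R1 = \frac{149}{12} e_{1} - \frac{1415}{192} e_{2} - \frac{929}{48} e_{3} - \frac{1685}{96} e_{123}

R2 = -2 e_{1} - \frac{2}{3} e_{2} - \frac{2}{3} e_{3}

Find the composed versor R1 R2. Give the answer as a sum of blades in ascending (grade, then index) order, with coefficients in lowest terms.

Distribute over the terms of R2 (each basis-blade product reordered to ascending indices, repeated generators contracted through their squares):
R1 (-2 e_{1}) = -\frac{149}{6} - \frac{1415}{96} e_{12} - \frac{929}{24} e_{13} + \frac{1685}{48} e_{23}
R1 (-\frac{2}{3} e_{2}) = -\frac{1415}{288} - \frac{149}{18} e_{12} + \frac{1685}{144} e_{13} - \frac{929}{72} e_{23}
R1 (-\frac{2}{3} e_{3}) = -\frac{929}{72} - \frac{1685}{144} e_{12} - \frac{149}{18} e_{13} + \frac{1415}{288} e_{23}
Summing the partial products and collecting blades:
Answer: -\frac{12283}{288} - \frac{1111}{32} e_{12} - \frac{5081}{144} e_{13} + \frac{2603}{96} e_{23}


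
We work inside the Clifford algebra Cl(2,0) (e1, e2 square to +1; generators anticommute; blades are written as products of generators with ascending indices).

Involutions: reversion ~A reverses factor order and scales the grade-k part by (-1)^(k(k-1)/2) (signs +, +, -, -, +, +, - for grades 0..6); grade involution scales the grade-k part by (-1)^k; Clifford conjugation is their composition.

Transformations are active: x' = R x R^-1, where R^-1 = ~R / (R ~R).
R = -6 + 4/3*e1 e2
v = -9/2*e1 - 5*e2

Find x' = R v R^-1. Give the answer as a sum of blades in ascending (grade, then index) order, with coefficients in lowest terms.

~R = -6 - 4/3*e1 e2, and R ~R = 340/9, so R^-1 = ~R / (340/9).
R v = 61/3*e1 + 36*e2
Answer: -333/170*e1 - 547/85*e2


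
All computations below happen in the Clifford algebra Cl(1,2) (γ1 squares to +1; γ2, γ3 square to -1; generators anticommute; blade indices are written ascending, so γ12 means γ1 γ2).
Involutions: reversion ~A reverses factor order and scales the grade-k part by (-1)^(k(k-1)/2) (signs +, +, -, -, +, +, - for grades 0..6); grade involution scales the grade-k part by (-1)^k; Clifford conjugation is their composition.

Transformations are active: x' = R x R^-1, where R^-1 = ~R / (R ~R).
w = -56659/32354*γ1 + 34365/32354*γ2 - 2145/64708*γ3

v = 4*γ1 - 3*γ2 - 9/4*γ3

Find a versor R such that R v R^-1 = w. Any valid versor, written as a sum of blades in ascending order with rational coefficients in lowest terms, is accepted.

Why this works: both vectors square to 31/16, so q(v) = q(w) and R = v + w = 72757/32354*γ1 - 62697/32354*γ2 - 73869/32354*γ3 carries v to w — its own direction survives, the complement (v - w)/2 flips.
Answer: 72757/32354*γ1 - 62697/32354*γ2 - 73869/32354*γ3


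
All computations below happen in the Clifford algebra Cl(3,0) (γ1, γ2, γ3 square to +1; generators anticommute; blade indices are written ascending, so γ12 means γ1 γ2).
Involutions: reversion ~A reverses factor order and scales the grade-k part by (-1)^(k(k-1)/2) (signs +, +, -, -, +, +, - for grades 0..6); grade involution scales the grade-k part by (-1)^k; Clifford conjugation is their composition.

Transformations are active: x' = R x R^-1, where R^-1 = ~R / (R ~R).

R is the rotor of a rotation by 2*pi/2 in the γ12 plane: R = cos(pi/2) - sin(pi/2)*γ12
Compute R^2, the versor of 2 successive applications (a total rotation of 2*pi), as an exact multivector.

Rotor phase runs at HALF the rotation angle; powers of one rotor simply add phase, so after 2 steps in γ12 the phase is 2*pi/2 = pi and R^2 = cos(pi) - sin(pi)*γ12.
cos(pi) = -1 and sin(pi) = 0, so R^2 = -1. The total rotation 2*pi is 1 full turn, so every vector returns to itself, yet the rotor is -1, on the OTHER sheet of the double cover (an odd number of 2*pi turns).
Answer: -1


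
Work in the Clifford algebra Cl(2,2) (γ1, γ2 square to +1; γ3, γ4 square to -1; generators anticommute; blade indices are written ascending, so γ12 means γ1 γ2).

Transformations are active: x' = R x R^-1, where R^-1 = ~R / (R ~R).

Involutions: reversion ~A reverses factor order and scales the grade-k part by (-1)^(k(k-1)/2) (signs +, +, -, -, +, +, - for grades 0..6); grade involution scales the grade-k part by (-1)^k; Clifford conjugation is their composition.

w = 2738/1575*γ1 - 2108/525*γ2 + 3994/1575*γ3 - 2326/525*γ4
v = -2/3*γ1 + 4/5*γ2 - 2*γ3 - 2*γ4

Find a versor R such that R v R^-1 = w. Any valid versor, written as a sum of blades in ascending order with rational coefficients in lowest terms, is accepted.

Construction: equal norms (both -1556/225) license R = v + w = 1688/1575*γ1 - 1688/525*γ2 + 844/1575*γ3 - 3376/525*γ4 — nothing changes along that direction, while (v - w)/2 changes sign, so v maps onto w.
Answer: 1688/1575*γ1 - 1688/525*γ2 + 844/1575*γ3 - 3376/525*γ4


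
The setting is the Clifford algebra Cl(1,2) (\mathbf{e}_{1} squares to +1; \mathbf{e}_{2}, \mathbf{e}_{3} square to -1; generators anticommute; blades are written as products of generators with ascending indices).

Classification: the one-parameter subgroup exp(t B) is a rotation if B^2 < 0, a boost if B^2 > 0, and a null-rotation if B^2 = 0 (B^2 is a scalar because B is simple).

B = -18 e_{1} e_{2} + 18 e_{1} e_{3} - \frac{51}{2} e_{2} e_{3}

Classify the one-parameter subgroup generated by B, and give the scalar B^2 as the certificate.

B^2 term by term: the squares give (-18)^2*(e_{1} e_{2})^2 + (18)^2*(e_{1} e_{3})^2 + (-\frac{51}{2})^2*(e_{2} e_{3})^2 = 324*(+1) + 324*(+1) + \frac{2601}{4}*(-1) = -\frac{9}{4} (each basis 2-blade squares to minus the product of its generators' squares); cross terms between blades sharing an index anticommute and cancel. So B^2 = -\frac{9}{4}.
Answer: rotation, certificate B^2 = -\frac{9}{4}. The scalar -\frac{9}{4} is the complete invariant here: its sign names the subgroup type.


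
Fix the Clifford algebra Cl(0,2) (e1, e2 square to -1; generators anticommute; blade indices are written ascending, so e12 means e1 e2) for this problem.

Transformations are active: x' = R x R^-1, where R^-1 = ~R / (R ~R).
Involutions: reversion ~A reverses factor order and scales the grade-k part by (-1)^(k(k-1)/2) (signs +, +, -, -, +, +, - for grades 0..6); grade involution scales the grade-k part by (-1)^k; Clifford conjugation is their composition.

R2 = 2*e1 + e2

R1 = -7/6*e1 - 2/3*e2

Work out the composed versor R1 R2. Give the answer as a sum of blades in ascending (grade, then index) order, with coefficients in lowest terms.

Distribute over the terms of R1 (each basis-blade product reordered to ascending indices, repeated generators contracted through their squares):
(-7/6*e1) R2 = 7/3 - 7/6*e12
(-2/3*e2) R2 = 2/3 + 4/3*e12
Summing the partial products and collecting blades:
Answer: 3 + 1/6*e12
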